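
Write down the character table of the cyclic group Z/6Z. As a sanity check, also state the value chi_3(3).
Character table of Z/6Z (irreps indexed chi_0,...,chi_5 with chi_k(m) = zeta_6^(k*m), zeta_6 = exp(2*pi*i/6)):
  irrep \ class  {0} (size 1)  {1} (size 1)    {2} (size 1)    {3} (size 1)  {4} (size 1)    {5} (size 1)  
  chi_0          1             1               1               1             1               1             
  chi_1          1             exp(I*pi/3)     exp(2*I*pi/3)   -1            exp(-2*I*pi/3)  exp(-I*pi/3)  
  chi_2          1             exp(2*I*pi/3)   exp(-2*I*pi/3)  1             exp(2*I*pi/3)   exp(-2*I*pi/3)
  chi_3          1             -1              1               -1            1               -1            
  chi_4          1             exp(-2*I*pi/3)  exp(2*I*pi/3)   1             exp(-2*I*pi/3)  exp(2*I*pi/3) 
  chi_5          1             exp(-I*pi/3)    exp(-2*I*pi/3)  -1            exp(2*I*pi/3)   exp(I*pi/3)   

Spot check: chi_3(3) = zeta_6^(3*3) = zeta_6^9 = -1.

Argument: Z/6Z is abelian, so all 6 irreducible complex representations are 1-dimensional. They are given by chi_k(m) = zeta_6^(k*m) for k = 0,...,5. Row orthogonality: sum_m chi_k(m) conj(chi_l(m)) = 6 * [k = l].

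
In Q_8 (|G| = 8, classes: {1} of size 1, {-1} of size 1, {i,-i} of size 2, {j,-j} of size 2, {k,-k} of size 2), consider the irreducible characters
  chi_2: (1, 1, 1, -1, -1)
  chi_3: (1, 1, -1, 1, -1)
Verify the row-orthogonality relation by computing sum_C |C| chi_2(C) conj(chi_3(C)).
Sum = 0; so <chi_2, chi_3> = 0 (distinct irreducibles are orthogonal).

Details: Compute term by term over conjugacy classes (|C| * chi_2(C) * conj(chi_3(C))):
  1*(1)*conj(1) + 1*(1)*conj(1) + 2*(1)*conj(-1) + 2*(-1)*conj(1) + 2*(-1)*conj(-1)
  = (1) + (1) + (-2) + (-2) + (2)
  = 0.
Dividing by |G| = 8 gives 0/8 = 0, matching the row-orthogonality relation <chi_2, chi_3> = [chi_2 = chi_3].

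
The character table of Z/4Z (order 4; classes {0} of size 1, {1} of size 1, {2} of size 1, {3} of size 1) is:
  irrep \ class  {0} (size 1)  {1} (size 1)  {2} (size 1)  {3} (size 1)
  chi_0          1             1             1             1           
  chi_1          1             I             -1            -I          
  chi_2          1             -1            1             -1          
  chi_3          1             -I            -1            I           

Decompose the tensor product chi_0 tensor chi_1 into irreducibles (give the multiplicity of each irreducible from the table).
chi_0 tensor chi_1 = chi_1 (all other irreducibles have multiplicity 0).

Working: The character of a tensor product is the pointwise product (chi_0 * chi_1)(C) = chi_0(C) * chi_1(C):
  {0}: (1)*(1), {1}: (1)*(I), {2}: (1)*(-1), {3}: (1)*(-I)
so (chi_0 * chi_1) takes values
  {0} -> 1, {1} -> I, {2} -> -1, {3} -> -I.
Now take the inner product of this character with each irreducible chi from the table, <chi_0*chi_1, chi> = (1/4) sum_C |C| (chi_0*chi_1)(C) conj(chi(C)):
  <chi_0*chi_1, chi_0> = (1/4)[1*(1)*conj(1) + 1*(I)*conj(1) + 1*(-1)*conj(1) + 1*(-I)*conj(1)]
      = (1/4)[(1) + (I) + (-1) + (-I)] = 0/4 = 0
  <chi_0*chi_1, chi_1> = (1/4)[1*(1)*conj(1) + 1*(I)*conj(I) + 1*(-1)*conj(-1) + 1*(-I)*conj(-I)]
      = (1/4)[(1) + (1) + (1) + (1)] = 4/4 = 1
  <chi_0*chi_1, chi_2> = (1/4)[1*(1)*conj(1) + 1*(I)*conj(-1) + 1*(-1)*conj(1) + 1*(-I)*conj(-1)]
      = (1/4)[(1) + (-I) + (-1) + (I)] = 0/4 = 0
  <chi_0*chi_1, chi_3> = (1/4)[1*(1)*conj(1) + 1*(I)*conj(-I) + 1*(-1)*conj(-1) + 1*(-I)*conj(I)]
      = (1/4)[(1) + (-1) + (1) + (-1)] = 0/4 = 0
(Exp terms are combined using exp(i*s)*conj(exp(i*t)) = exp(i*(s-t)), and sums of them are collapsed using the identity that for every m > 1 the m distinct m-th roots of unity sum to 0, e.g. 1 + exp(2*I*pi/3) + exp(-2*I*pi/3) = 0.)
Hence the multiplicities are chi_1: 1. Dimension check: dim(chi_0)*dim(chi_1) = 1*1 = 1 and sum (mult * dim) = 1*1 = 1.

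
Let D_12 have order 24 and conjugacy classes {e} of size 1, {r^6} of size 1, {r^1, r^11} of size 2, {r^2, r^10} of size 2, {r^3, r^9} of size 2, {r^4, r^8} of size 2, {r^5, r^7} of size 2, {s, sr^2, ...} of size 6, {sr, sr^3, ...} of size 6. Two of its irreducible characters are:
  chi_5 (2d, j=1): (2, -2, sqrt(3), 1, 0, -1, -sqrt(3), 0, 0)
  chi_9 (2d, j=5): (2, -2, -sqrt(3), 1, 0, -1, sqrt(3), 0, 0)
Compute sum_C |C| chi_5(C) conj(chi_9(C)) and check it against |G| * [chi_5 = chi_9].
Sum = 0; so <chi_5, chi_9> = 0 (distinct irreducibles are orthogonal).

Solution. Compute term by term over conjugacy classes (|C| * chi_5(C) * conj(chi_9(C))):
  1*(2)*conj(2) + 1*(-2)*conj(-2) + 2*(sqrt(3))*conj(-sqrt(3)) + 2*(1)*conj(1) + 2*(0)*conj(0) + 2*(-1)*conj(-1) + 2*(-sqrt(3))*conj(sqrt(3)) + 6*(0)*conj(0) + 6*(0)*conj(0)
  = (4) + (4) + (-6) + (2) + (0) + (2) + (-6) + (0) + (0)
  = 0.
Dividing by |G| = 24 gives 0/24 = 0, matching the row-orthogonality relation <chi_5, chi_9> = [chi_5 = chi_9].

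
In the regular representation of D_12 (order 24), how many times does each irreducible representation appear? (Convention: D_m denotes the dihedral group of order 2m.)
Each irreducible V_i of dimension d_i appears with multiplicity d_i, i.e. rho_reg = (direct sum over all irreducibles V_i) d_i V_i. The irreducible dimensions for D_12 are 1, 1, 1, 1, 2, 2, 2, 2, 2: 4 irreducibles of dimension 1, each with multiplicity 1; 5 irreducibles of dimension 2, each with multiplicity 2. Total dimension 4*1*1 + 5*2*2 = 24 = |G|.

Derivation: General theorem: in the regular representation of a finite group G, each irreducible appears with multiplicity equal to its dimension. Check: dim(rho_reg) = sum d_i^2 = 1 + 1 + 1 + 1 + 4 + 4 + 4 + 4 + 4 = 24 = |G|.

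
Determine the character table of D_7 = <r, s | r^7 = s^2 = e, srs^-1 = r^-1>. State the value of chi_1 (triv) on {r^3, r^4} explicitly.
Conjugacy classes: {e} of size 1, {r^1, r^6} of size 2, {r^2, r^5} of size 2, {r^3, r^4} of size 2, {s, sr, ..., sr^6} of size 7.
Character table:
  irrep \ class              {e} (size 1)  {r^1, r^6} (size 2)  {r^2, r^5} (size 2)  {r^3, r^4} (size 2)  {s, sr, ..., sr^6} (size 7)
  chi_1 (triv)               1             1                    1                    1                    1                          
  chi_2 (sign: r->1, s->-1)  1             1                    1                    1                    -1                         
  chi_3 (2d, j=1)            2             2*cos(2*pi/7)        -2*cos(3*pi/7)       -2*cos(pi/7)         0                          
  chi_4 (2d, j=2)            2             -2*cos(3*pi/7)       -2*cos(pi/7)         2*cos(2*pi/7)        0                          
  chi_5 (2d, j=3)            2             -2*cos(pi/7)         2*cos(2*pi/7)        -2*cos(3*pi/7)       0                          

Spot check: chi_1 (triv) on {r^3, r^4} = 1.

Proof sketch: D_7 has order 2*7 = 14 with 5 conjugacy classes, hence 5 irreducibles. Sum of squared dims 1 + 1 + 4 + 4 + 4 = 14 = |G|. Linear characters come from the abelianisation; the 2-dimensional irreps have character r^k -> 2*cos(2*pi*j*k/7), reflections -> 0.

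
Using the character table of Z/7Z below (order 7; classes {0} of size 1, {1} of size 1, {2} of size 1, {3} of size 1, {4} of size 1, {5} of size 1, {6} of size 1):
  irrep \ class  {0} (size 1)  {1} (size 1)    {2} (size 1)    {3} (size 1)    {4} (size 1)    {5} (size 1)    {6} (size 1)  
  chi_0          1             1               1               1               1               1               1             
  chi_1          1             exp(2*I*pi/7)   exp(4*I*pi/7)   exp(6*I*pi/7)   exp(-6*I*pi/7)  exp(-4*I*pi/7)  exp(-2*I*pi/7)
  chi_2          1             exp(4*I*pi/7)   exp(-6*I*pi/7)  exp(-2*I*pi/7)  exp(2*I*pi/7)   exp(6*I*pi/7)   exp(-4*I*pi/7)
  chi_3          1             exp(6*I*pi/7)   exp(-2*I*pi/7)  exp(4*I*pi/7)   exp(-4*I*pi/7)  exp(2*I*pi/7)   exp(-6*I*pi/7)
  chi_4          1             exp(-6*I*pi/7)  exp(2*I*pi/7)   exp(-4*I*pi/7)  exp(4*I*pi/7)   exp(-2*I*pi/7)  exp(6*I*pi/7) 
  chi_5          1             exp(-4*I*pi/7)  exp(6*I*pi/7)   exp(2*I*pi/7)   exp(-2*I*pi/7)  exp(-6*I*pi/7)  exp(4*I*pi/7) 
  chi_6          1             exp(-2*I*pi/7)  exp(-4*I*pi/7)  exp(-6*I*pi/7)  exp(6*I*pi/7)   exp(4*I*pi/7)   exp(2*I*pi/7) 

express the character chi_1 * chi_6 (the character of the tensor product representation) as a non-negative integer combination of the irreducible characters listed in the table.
chi_1 tensor chi_6 = chi_0 (all other irreducibles have multiplicity 0).

Solution. The character of a tensor product is the pointwise product (chi_1 * chi_6)(C) = chi_1(C) * chi_6(C):
  {0}: (1)*(1), {1}: (exp(2*I*pi/7))*(exp(-2*I*pi/7)), {2}: (exp(4*I*pi/7))*(exp(-4*I*pi/7)), {3}: (exp(6*I*pi/7))*(exp(-6*I*pi/7)), {4}: (exp(-6*I*pi/7))*(exp(6*I*pi/7)), {5}: (exp(-4*I*pi/7))*(exp(4*I*pi/7)), {6}: (exp(-2*I*pi/7))*(exp(2*I*pi/7))
so (chi_1 * chi_6) takes values
  {0} -> 1, {1} -> 1, {2} -> 1, {3} -> 1, {4} -> 1, {5} -> 1, {6} -> 1.
Now take the inner product of this character with each irreducible chi from the table, <chi_1*chi_6, chi> = (1/7) sum_C |C| (chi_1*chi_6)(C) conj(chi(C)):
  <chi_1*chi_6, chi_0> = (1/7)[1*(1)*conj(1) + 1*(1)*conj(1) + 1*(1)*conj(1) + 1*(1)*conj(1) + 1*(1)*conj(1) + 1*(1)*conj(1) + 1*(1)*conj(1)]
      = (1/7)[(1) + (1) + (1) + (1) + (1) + (1) + (1)] = 7/7 = 1
  <chi_1*chi_6, chi_1> = (1/7)[1*(1)*conj(1) + 1*(1)*conj(exp(2*I*pi/7)) + 1*(1)*conj(exp(4*I*pi/7)) + 1*(1)*conj(exp(6*I*pi/7)) + 1*(1)*conj(exp(-6*I*pi/7)) + 1*(1)*conj(exp(-4*I*pi/7)) + 1*(1)*conj(exp(-2*I*pi/7))]
      = (1/7)[(1) + (exp(-2*I*pi/7)) + (exp(-4*I*pi/7)) + (exp(-6*I*pi/7)) + (exp(6*I*pi/7)) + (exp(4*I*pi/7)) + (exp(2*I*pi/7))] = 0/7 = 0
  <chi_1*chi_6, chi_2> = (1/7)[1*(1)*conj(1) + 1*(1)*conj(exp(4*I*pi/7)) + 1*(1)*conj(exp(-6*I*pi/7)) + 1*(1)*conj(exp(-2*I*pi/7)) + 1*(1)*conj(exp(2*I*pi/7)) + 1*(1)*conj(exp(6*I*pi/7)) + 1*(1)*conj(exp(-4*I*pi/7))]
      = (1/7)[(1) + (exp(-4*I*pi/7)) + (exp(6*I*pi/7)) + (exp(2*I*pi/7)) + (exp(-2*I*pi/7)) + (exp(-6*I*pi/7)) + (exp(4*I*pi/7))] = 0/7 = 0
  <chi_1*chi_6, chi_3> = (1/7)[1*(1)*conj(1) + 1*(1)*conj(exp(6*I*pi/7)) + 1*(1)*conj(exp(-2*I*pi/7)) + 1*(1)*conj(exp(4*I*pi/7)) + 1*(1)*conj(exp(-4*I*pi/7)) + 1*(1)*conj(exp(2*I*pi/7)) + 1*(1)*conj(exp(-6*I*pi/7))]
      = (1/7)[(1) + (exp(-6*I*pi/7)) + (exp(2*I*pi/7)) + (exp(-4*I*pi/7)) + (exp(4*I*pi/7)) + (exp(-2*I*pi/7)) + (exp(6*I*pi/7))] = 0/7 = 0
  <chi_1*chi_6, chi_4> = (1/7)[1*(1)*conj(1) + 1*(1)*conj(exp(-6*I*pi/7)) + 1*(1)*conj(exp(2*I*pi/7)) + 1*(1)*conj(exp(-4*I*pi/7)) + 1*(1)*conj(exp(4*I*pi/7)) + 1*(1)*conj(exp(-2*I*pi/7)) + 1*(1)*conj(exp(6*I*pi/7))]
      = (1/7)[(1) + (exp(6*I*pi/7)) + (exp(-2*I*pi/7)) + (exp(4*I*pi/7)) + (exp(-4*I*pi/7)) + (exp(2*I*pi/7)) + (exp(-6*I*pi/7))] = 0/7 = 0
  <chi_1*chi_6, chi_5> = (1/7)[1*(1)*conj(1) + 1*(1)*conj(exp(-4*I*pi/7)) + 1*(1)*conj(exp(6*I*pi/7)) + 1*(1)*conj(exp(2*I*pi/7)) + 1*(1)*conj(exp(-2*I*pi/7)) + 1*(1)*conj(exp(-6*I*pi/7)) + 1*(1)*conj(exp(4*I*pi/7))]
      = (1/7)[(1) + (exp(4*I*pi/7)) + (exp(-6*I*pi/7)) + (exp(-2*I*pi/7)) + (exp(2*I*pi/7)) + (exp(6*I*pi/7)) + (exp(-4*I*pi/7))] = 0/7 = 0
  <chi_1*chi_6, chi_6> = (1/7)[1*(1)*conj(1) + 1*(1)*conj(exp(-2*I*pi/7)) + 1*(1)*conj(exp(-4*I*pi/7)) + 1*(1)*conj(exp(-6*I*pi/7)) + 1*(1)*conj(exp(6*I*pi/7)) + 1*(1)*conj(exp(4*I*pi/7)) + 1*(1)*conj(exp(2*I*pi/7))]
      = (1/7)[(1) + (exp(2*I*pi/7)) + (exp(4*I*pi/7)) + (exp(6*I*pi/7)) + (exp(-6*I*pi/7)) + (exp(-4*I*pi/7)) + (exp(-2*I*pi/7))] = 0/7 = 0
(Exp terms are combined using exp(i*s)*conj(exp(i*t)) = exp(i*(s-t)), and sums of them are collapsed using the identity that for every m > 1 the m distinct m-th roots of unity sum to 0, e.g. 1 + exp(2*I*pi/3) + exp(-2*I*pi/3) = 0.)
Hence the multiplicities are chi_0: 1. Dimension check: dim(chi_1)*dim(chi_6) = 1*1 = 1 and sum (mult * dim) = 1*1 = 1.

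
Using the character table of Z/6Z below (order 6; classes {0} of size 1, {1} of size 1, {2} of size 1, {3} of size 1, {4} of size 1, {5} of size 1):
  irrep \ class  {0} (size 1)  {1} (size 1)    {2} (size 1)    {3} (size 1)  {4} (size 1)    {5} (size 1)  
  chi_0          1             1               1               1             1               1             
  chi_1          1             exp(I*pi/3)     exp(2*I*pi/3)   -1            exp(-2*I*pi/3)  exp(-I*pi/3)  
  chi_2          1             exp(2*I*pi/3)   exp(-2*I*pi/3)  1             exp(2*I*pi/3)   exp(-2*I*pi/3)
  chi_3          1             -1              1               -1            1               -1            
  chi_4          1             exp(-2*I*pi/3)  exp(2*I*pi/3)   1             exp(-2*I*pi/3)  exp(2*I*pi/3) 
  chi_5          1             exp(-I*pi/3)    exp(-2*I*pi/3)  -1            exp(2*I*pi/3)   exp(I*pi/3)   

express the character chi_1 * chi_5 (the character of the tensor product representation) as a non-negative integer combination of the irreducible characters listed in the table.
chi_1 tensor chi_5 = chi_0 (all other irreducibles have multiplicity 0).

Explanation: The character of a tensor product is the pointwise product (chi_1 * chi_5)(C) = chi_1(C) * chi_5(C):
  {0}: (1)*(1), {1}: (exp(I*pi/3))*(exp(-I*pi/3)), {2}: (exp(2*I*pi/3))*(exp(-2*I*pi/3)), {3}: (-1)*(-1), {4}: (exp(-2*I*pi/3))*(exp(2*I*pi/3)), {5}: (exp(-I*pi/3))*(exp(I*pi/3))
so (chi_1 * chi_5) takes values
  {0} -> 1, {1} -> 1, {2} -> 1, {3} -> 1, {4} -> 1, {5} -> 1.
Now take the inner product of this character with each irreducible chi from the table, <chi_1*chi_5, chi> = (1/6) sum_C |C| (chi_1*chi_5)(C) conj(chi(C)):
  <chi_1*chi_5, chi_0> = (1/6)[1*(1)*conj(1) + 1*(1)*conj(1) + 1*(1)*conj(1) + 1*(1)*conj(1) + 1*(1)*conj(1) + 1*(1)*conj(1)]
      = (1/6)[(1) + (1) + (1) + (1) + (1) + (1)] = 6/6 = 1
  <chi_1*chi_5, chi_1> = (1/6)[1*(1)*conj(1) + 1*(1)*conj(exp(I*pi/3)) + 1*(1)*conj(exp(2*I*pi/3)) + 1*(1)*conj(-1) + 1*(1)*conj(exp(-2*I*pi/3)) + 1*(1)*conj(exp(-I*pi/3))]
      = (1/6)[(1) + (exp(-I*pi/3)) + (exp(-2*I*pi/3)) + (-1) + (exp(2*I*pi/3)) + (exp(I*pi/3))] = 0/6 = 0
  <chi_1*chi_5, chi_2> = (1/6)[1*(1)*conj(1) + 1*(1)*conj(exp(2*I*pi/3)) + 1*(1)*conj(exp(-2*I*pi/3)) + 1*(1)*conj(1) + 1*(1)*conj(exp(2*I*pi/3)) + 1*(1)*conj(exp(-2*I*pi/3))]
      = (1/6)[(1) + (exp(-2*I*pi/3)) + (exp(2*I*pi/3)) + (1) + (exp(-2*I*pi/3)) + (exp(2*I*pi/3))] = 0/6 = 0
  <chi_1*chi_5, chi_3> = (1/6)[1*(1)*conj(1) + 1*(1)*conj(-1) + 1*(1)*conj(1) + 1*(1)*conj(-1) + 1*(1)*conj(1) + 1*(1)*conj(-1)]
      = (1/6)[(1) + (-1) + (1) + (-1) + (1) + (-1)] = 0/6 = 0
  <chi_1*chi_5, chi_4> = (1/6)[1*(1)*conj(1) + 1*(1)*conj(exp(-2*I*pi/3)) + 1*(1)*conj(exp(2*I*pi/3)) + 1*(1)*conj(1) + 1*(1)*conj(exp(-2*I*pi/3)) + 1*(1)*conj(exp(2*I*pi/3))]
      = (1/6)[(1) + (exp(2*I*pi/3)) + (exp(-2*I*pi/3)) + (1) + (exp(2*I*pi/3)) + (exp(-2*I*pi/3))] = 0/6 = 0
  <chi_1*chi_5, chi_5> = (1/6)[1*(1)*conj(1) + 1*(1)*conj(exp(-I*pi/3)) + 1*(1)*conj(exp(-2*I*pi/3)) + 1*(1)*conj(-1) + 1*(1)*conj(exp(2*I*pi/3)) + 1*(1)*conj(exp(I*pi/3))]
      = (1/6)[(1) + (exp(I*pi/3)) + (exp(2*I*pi/3)) + (-1) + (exp(-2*I*pi/3)) + (exp(-I*pi/3))] = 0/6 = 0
(Exp terms are combined using exp(i*s)*conj(exp(i*t)) = exp(i*(s-t)), and sums of them are collapsed using the identity that for every m > 1 the m distinct m-th roots of unity sum to 0, e.g. 1 + exp(2*I*pi/3) + exp(-2*I*pi/3) = 0.)
Hence the multiplicities are chi_0: 1. Dimension check: dim(chi_1)*dim(chi_5) = 1*1 = 1 and sum (mult * dim) = 1*1 = 1.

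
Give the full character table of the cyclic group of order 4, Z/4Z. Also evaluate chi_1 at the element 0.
Character table of Z/4Z (irreps indexed chi_0,...,chi_3 with chi_k(m) = zeta_4^(k*m), zeta_4 = exp(2*pi*i/4)):
  irrep \ class  {0} (size 1)  {1} (size 1)  {2} (size 1)  {3} (size 1)
  chi_0          1             1             1             1           
  chi_1          1             I             -1            -I          
  chi_2          1             -1            1             -1          
  chi_3          1             -I            -1            I           

Spot check: chi_1(0) = zeta_4^(1*0) = zeta_4^0 = 1.

Derivation: Z/4Z is abelian, so all 4 irreducible complex representations are 1-dimensional. They are given by chi_k(m) = zeta_4^(k*m) for k = 0,...,3. Row orthogonality: sum_m chi_k(m) conj(chi_l(m)) = 4 * [k = l].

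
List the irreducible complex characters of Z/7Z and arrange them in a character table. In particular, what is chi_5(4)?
Character table of Z/7Z (irreps indexed chi_0,...,chi_6 with chi_k(m) = zeta_7^(k*m), zeta_7 = exp(2*pi*i/7)):
  irrep \ class  {0} (size 1)  {1} (size 1)    {2} (size 1)    {3} (size 1)    {4} (size 1)    {5} (size 1)    {6} (size 1)  
  chi_0          1             1               1               1               1               1               1             
  chi_1          1             exp(2*I*pi/7)   exp(4*I*pi/7)   exp(6*I*pi/7)   exp(-6*I*pi/7)  exp(-4*I*pi/7)  exp(-2*I*pi/7)
  chi_2          1             exp(4*I*pi/7)   exp(-6*I*pi/7)  exp(-2*I*pi/7)  exp(2*I*pi/7)   exp(6*I*pi/7)   exp(-4*I*pi/7)
  chi_3          1             exp(6*I*pi/7)   exp(-2*I*pi/7)  exp(4*I*pi/7)   exp(-4*I*pi/7)  exp(2*I*pi/7)   exp(-6*I*pi/7)
  chi_4          1             exp(-6*I*pi/7)  exp(2*I*pi/7)   exp(-4*I*pi/7)  exp(4*I*pi/7)   exp(-2*I*pi/7)  exp(6*I*pi/7) 
  chi_5          1             exp(-4*I*pi/7)  exp(6*I*pi/7)   exp(2*I*pi/7)   exp(-2*I*pi/7)  exp(-6*I*pi/7)  exp(4*I*pi/7) 
  chi_6          1             exp(-2*I*pi/7)  exp(-4*I*pi/7)  exp(-6*I*pi/7)  exp(6*I*pi/7)   exp(4*I*pi/7)   exp(2*I*pi/7) 

Spot check: chi_5(4) = zeta_7^(5*4) = zeta_7^20 = exp(-2*I*pi/7).

Z/7Z is abelian, so all 7 irreducible complex representations are 1-dimensional. They are given by chi_k(m) = zeta_7^(k*m) for k = 0,...,6. Row orthogonality: sum_m chi_k(m) conj(chi_l(m)) = 7 * [k = l].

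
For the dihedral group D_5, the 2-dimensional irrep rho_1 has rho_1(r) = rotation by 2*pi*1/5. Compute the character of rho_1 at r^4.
chi_{rho_1}(r^4) = 2*cos(2*pi*1*4/5) = -1/2 + sqrt(5)/2

rho_1(r^4) is rotation by angle 2*pi*1*4/5, whose trace is 2*cos(2*pi*1*4/5) = -1/2 + sqrt(5)/2.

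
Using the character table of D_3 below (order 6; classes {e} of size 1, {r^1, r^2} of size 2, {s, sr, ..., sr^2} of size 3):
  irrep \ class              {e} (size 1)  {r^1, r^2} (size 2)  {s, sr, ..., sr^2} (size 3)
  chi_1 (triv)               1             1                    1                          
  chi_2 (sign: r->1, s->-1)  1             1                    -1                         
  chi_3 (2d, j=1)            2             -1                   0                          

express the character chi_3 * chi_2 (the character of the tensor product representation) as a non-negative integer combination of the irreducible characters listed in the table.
chi_3 tensor chi_2 = chi_3 (all other irreducibles have multiplicity 0).

Justification: The character of a tensor product is the pointwise product (chi_3 * chi_2)(C) = chi_3(C) * chi_2(C):
  {e}: (2)*(1), {r^1, r^2}: (-1)*(1), {s, sr, ..., sr^2}: (0)*(-1)
so (chi_3 * chi_2) takes values
  {e} -> 2, {r^1, r^2} -> -1, {s, sr, ..., sr^2} -> 0.
Now take the inner product of this character with each irreducible chi from the table, <chi_3*chi_2, chi> = (1/6) sum_C |C| (chi_3*chi_2)(C) conj(chi(C)):
  <chi_3*chi_2, chi_1> = (1/6)[1*(2)*conj(1) + 2*(-1)*conj(1) + 3*(0)*conj(1)]
      = (1/6)[(2) + (-2) + (0)] = 0/6 = 0
  <chi_3*chi_2, chi_2> = (1/6)[1*(2)*conj(1) + 2*(-1)*conj(1) + 3*(0)*conj(-1)]
      = (1/6)[(2) + (-2) + (0)] = 0/6 = 0
  <chi_3*chi_2, chi_3> = (1/6)[1*(2)*conj(2) + 2*(-1)*conj(-1) + 3*(0)*conj(0)]
      = (1/6)[(4) + (2) + (0)] = 6/6 = 1
Hence the multiplicities are chi_3: 1. Dimension check: dim(chi_3)*dim(chi_2) = 2*1 = 2 and sum (mult * dim) = 1*2 = 2.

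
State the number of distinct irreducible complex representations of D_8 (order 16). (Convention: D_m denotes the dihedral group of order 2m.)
7

Justification: The number of irreducible complex representations of a finite group equals its number of conjugacy classes. D_8 has 7 conjugacy classes (n/2 + 3 for n even), so D_8 (order 16) has exactly 7 irreducible complex representations.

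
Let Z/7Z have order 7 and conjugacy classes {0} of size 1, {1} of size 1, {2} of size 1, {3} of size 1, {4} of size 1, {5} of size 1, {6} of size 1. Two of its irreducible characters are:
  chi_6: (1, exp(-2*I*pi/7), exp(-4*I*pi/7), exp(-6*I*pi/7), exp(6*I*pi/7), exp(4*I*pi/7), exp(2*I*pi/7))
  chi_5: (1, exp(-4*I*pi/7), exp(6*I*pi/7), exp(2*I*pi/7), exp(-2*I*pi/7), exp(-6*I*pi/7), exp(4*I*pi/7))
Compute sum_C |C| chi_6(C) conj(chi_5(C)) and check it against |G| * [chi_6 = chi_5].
Sum = 0; so <chi_6, chi_5> = 0 (distinct irreducibles are orthogonal).

Derivation: Compute term by term over conjugacy classes (|C| * chi_6(C) * conj(chi_5(C))):
  1*(1)*conj(1) + 1*(exp(-2*I*pi/7))*conj(exp(-4*I*pi/7)) + 1*(exp(-4*I*pi/7))*conj(exp(6*I*pi/7)) + 1*(exp(-6*I*pi/7))*conj(exp(2*I*pi/7)) + 1*(exp(6*I*pi/7))*conj(exp(-2*I*pi/7)) + 1*(exp(4*I*pi/7))*conj(exp(-6*I*pi/7)) + 1*(exp(2*I*pi/7))*conj(exp(4*I*pi/7))
  = (1) + (exp(2*I*pi/7)) + (exp(4*I*pi/7)) + (exp(6*I*pi/7)) + (exp(-6*I*pi/7)) + (exp(-4*I*pi/7)) + (exp(-2*I*pi/7))
  = 0.
(Exp terms are combined using exp(i*s)*conj(exp(i*t)) = exp(i*(s-t)), and sums of them are collapsed using the identity that for every m > 1 the m distinct m-th roots of unity sum to 0, e.g. 1 + exp(2*I*pi/3) + exp(-2*I*pi/3) = 0.)
Dividing by |G| = 7 gives 0/7 = 0, matching the row-orthogonality relation <chi_6, chi_5> = [chi_6 = chi_5].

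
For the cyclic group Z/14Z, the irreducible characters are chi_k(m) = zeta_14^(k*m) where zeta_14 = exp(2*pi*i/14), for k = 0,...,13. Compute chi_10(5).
chi_10(5) = zeta_14^50 = exp(-6*I*pi/7)

Reasoning: chi_10(5) = zeta_14^(10*5) = zeta_14^50. Since zeta_14^14 = 1, this equals zeta_14^8 = exp(2*pi*i*8/14) = exp(-6*I*pi/7).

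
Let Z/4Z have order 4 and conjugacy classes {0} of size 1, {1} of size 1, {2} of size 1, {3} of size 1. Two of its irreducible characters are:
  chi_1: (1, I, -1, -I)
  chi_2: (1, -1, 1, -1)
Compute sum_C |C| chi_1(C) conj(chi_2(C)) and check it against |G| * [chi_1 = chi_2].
Sum = 0; so <chi_1, chi_2> = 0 (distinct irreducibles are orthogonal).

Argument: Compute term by term over conjugacy classes (|C| * chi_1(C) * conj(chi_2(C))):
  1*(1)*conj(1) + 1*(I)*conj(-1) + 1*(-1)*conj(1) + 1*(-I)*conj(-1)
  = (1) + (-I) + (-1) + (I)
  = 0.
(Exp terms are combined using exp(i*s)*conj(exp(i*t)) = exp(i*(s-t)), and sums of them are collapsed using the identity that for every m > 1 the m distinct m-th roots of unity sum to 0, e.g. 1 + exp(2*I*pi/3) + exp(-2*I*pi/3) = 0.)
Dividing by |G| = 4 gives 0/4 = 0, matching the row-orthogonality relation <chi_1, chi_2> = [chi_1 = chi_2].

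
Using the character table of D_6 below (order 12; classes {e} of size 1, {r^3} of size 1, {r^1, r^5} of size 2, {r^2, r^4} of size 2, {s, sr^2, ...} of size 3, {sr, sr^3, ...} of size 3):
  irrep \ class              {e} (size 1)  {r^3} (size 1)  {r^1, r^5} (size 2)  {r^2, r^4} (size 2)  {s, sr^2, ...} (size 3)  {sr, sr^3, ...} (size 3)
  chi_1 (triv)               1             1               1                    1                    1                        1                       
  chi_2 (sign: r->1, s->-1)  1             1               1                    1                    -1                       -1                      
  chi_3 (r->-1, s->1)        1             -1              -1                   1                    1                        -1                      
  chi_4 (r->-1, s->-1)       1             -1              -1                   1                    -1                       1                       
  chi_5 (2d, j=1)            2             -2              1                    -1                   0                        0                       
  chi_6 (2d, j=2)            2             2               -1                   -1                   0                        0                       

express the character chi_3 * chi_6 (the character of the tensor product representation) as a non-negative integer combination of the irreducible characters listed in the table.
chi_3 tensor chi_6 = chi_5 (all other irreducibles have multiplicity 0).

Derivation: The character of a tensor product is the pointwise product (chi_3 * chi_6)(C) = chi_3(C) * chi_6(C):
  {e}: (1)*(2), {r^3}: (-1)*(2), {r^1, r^5}: (-1)*(-1), {r^2, r^4}: (1)*(-1), {s, sr^2, ...}: (1)*(0), {sr, sr^3, ...}: (-1)*(0)
so (chi_3 * chi_6) takes values
  {e} -> 2, {r^3} -> -2, {r^1, r^5} -> 1, {r^2, r^4} -> -1, {s, sr^2, ...} -> 0, {sr, sr^3, ...} -> 0.
Now take the inner product of this character with each irreducible chi from the table, <chi_3*chi_6, chi> = (1/12) sum_C |C| (chi_3*chi_6)(C) conj(chi(C)):
  <chi_3*chi_6, chi_1> = (1/12)[1*(2)*conj(1) + 1*(-2)*conj(1) + 2*(1)*conj(1) + 2*(-1)*conj(1) + 3*(0)*conj(1) + 3*(0)*conj(1)]
      = (1/12)[(2) + (-2) + (2) + (-2) + (0) + (0)] = 0/12 = 0
  <chi_3*chi_6, chi_2> = (1/12)[1*(2)*conj(1) + 1*(-2)*conj(1) + 2*(1)*conj(1) + 2*(-1)*conj(1) + 3*(0)*conj(-1) + 3*(0)*conj(-1)]
      = (1/12)[(2) + (-2) + (2) + (-2) + (0) + (0)] = 0/12 = 0
  <chi_3*chi_6, chi_3> = (1/12)[1*(2)*conj(1) + 1*(-2)*conj(-1) + 2*(1)*conj(-1) + 2*(-1)*conj(1) + 3*(0)*conj(1) + 3*(0)*conj(-1)]
      = (1/12)[(2) + (2) + (-2) + (-2) + (0) + (0)] = 0/12 = 0
  <chi_3*chi_6, chi_4> = (1/12)[1*(2)*conj(1) + 1*(-2)*conj(-1) + 2*(1)*conj(-1) + 2*(-1)*conj(1) + 3*(0)*conj(-1) + 3*(0)*conj(1)]
      = (1/12)[(2) + (2) + (-2) + (-2) + (0) + (0)] = 0/12 = 0
  <chi_3*chi_6, chi_5> = (1/12)[1*(2)*conj(2) + 1*(-2)*conj(-2) + 2*(1)*conj(1) + 2*(-1)*conj(-1) + 3*(0)*conj(0) + 3*(0)*conj(0)]
      = (1/12)[(4) + (4) + (2) + (2) + (0) + (0)] = 12/12 = 1
  <chi_3*chi_6, chi_6> = (1/12)[1*(2)*conj(2) + 1*(-2)*conj(2) + 2*(1)*conj(-1) + 2*(-1)*conj(-1) + 3*(0)*conj(0) + 3*(0)*conj(0)]
      = (1/12)[(4) + (-4) + (-2) + (2) + (0) + (0)] = 0/12 = 0
Hence the multiplicities are chi_5: 1. Dimension check: dim(chi_3)*dim(chi_6) = 1*2 = 2 and sum (mult * dim) = 1*2 = 2.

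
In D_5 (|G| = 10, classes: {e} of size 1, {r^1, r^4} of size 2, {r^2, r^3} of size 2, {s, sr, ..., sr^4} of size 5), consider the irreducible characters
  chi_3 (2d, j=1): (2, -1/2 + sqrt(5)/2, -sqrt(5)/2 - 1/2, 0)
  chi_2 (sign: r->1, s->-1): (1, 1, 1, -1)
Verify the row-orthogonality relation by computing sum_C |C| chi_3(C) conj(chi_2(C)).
Sum = 0; so <chi_3, chi_2> = 0 (distinct irreducibles are orthogonal).

Why: Compute term by term over conjugacy classes (|C| * chi_3(C) * conj(chi_2(C))):
  1*(2)*conj(1) + 2*(-1/2 + sqrt(5)/2)*conj(1) + 2*(-sqrt(5)/2 - 1/2)*conj(1) + 5*(0)*conj(-1)
  = (2) + (-1 + sqrt(5)) + (-sqrt(5) - 1) + (0)
  = 0.
Dividing by |G| = 10 gives 0/10 = 0, matching the row-orthogonality relation <chi_3, chi_2> = [chi_3 = chi_2].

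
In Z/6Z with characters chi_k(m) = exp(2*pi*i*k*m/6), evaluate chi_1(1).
chi_1(1) = zeta_6^1 = exp(I*pi/3)

Argument: chi_1(1) = zeta_6^(1*1) = zeta_6^1. Since zeta_6^6 = 1, this equals zeta_6^1 = exp(2*pi*i*1/6) = exp(I*pi/3).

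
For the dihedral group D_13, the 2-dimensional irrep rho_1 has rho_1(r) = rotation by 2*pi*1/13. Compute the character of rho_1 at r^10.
chi_{rho_1}(r^10) = 2*cos(2*pi*1*10/13) = 2*cos(6*pi/13)

Explanation: rho_1(r^10) is rotation by angle 2*pi*1*10/13, whose trace is 2*cos(2*pi*1*10/13) = 2*cos(6*pi/13).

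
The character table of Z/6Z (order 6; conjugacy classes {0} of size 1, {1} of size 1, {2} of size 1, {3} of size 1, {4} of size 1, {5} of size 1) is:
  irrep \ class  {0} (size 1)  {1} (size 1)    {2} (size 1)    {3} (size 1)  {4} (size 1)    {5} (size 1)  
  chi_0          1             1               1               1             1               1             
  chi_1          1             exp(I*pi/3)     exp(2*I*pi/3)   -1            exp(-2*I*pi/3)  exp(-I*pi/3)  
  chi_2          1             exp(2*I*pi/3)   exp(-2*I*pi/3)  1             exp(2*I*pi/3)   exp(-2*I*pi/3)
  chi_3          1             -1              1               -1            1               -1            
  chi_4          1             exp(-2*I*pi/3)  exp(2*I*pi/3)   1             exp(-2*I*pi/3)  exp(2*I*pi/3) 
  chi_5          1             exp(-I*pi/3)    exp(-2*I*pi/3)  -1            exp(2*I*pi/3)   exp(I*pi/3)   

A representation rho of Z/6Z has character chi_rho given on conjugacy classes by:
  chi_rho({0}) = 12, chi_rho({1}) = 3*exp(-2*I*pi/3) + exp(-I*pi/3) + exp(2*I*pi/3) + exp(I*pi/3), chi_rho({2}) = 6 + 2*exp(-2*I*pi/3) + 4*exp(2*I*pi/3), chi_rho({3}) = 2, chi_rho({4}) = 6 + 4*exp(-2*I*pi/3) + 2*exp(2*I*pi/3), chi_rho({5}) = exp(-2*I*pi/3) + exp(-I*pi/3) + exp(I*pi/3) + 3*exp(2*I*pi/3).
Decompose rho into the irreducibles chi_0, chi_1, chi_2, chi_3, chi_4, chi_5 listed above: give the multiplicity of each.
Multiplicities: chi_0: 3, chi_1: 1, chi_2: 1, chi_3: 3, chi_4: 3, chi_5: 1.

Derivation: Use <chi_rho, chi> = (1/|G|) sum_C |C| * chi_rho(C) * conj(chi(C)) with |G| = 6 for each irreducible chi in the table:
  <chi_rho, chi_0> = (1/6)[1*(12)*conj(1) + 1*(3*exp(-2*I*pi/3) + exp(-I*pi/3) + exp(2*I*pi/3) + exp(I*pi/3))*conj(1) + 1*(6 + 2*exp(-2*I*pi/3) + 4*exp(2*I*pi/3))*conj(1) + 1*(2)*conj(1) + 1*(6 + 4*exp(-2*I*pi/3) + 2*exp(2*I*pi/3))*conj(1) + 1*(exp(-2*I*pi/3) + exp(-I*pi/3) + exp(I*pi/3) + 3*exp(2*I*pi/3))*conj(1)]
      = (1/6)[(12) + (3*exp(-2*I*pi/3) + exp(-I*pi/3) + exp(2*I*pi/3) + exp(I*pi/3)) + (6 + 2*exp(-2*I*pi/3) + 4*exp(2*I*pi/3)) + (2) + (6 + 4*exp(-2*I*pi/3) + 2*exp(2*I*pi/3)) + (exp(-2*I*pi/3) + exp(-I*pi/3) + exp(I*pi/3) + 3*exp(2*I*pi/3))] = 18/6 = 3
  <chi_rho, chi_1> = (1/6)[1*(12)*conj(1) + 1*(3*exp(-2*I*pi/3) + exp(-I*pi/3) + exp(2*I*pi/3) + exp(I*pi/3))*conj(exp(I*pi/3)) + 1*(6 + 2*exp(-2*I*pi/3) + 4*exp(2*I*pi/3))*conj(exp(2*I*pi/3)) + 1*(2)*conj(-1) + 1*(6 + 4*exp(-2*I*pi/3) + 2*exp(2*I*pi/3))*conj(exp(-2*I*pi/3)) + 1*(exp(-2*I*pi/3) + exp(-I*pi/3) + exp(I*pi/3) + 3*exp(2*I*pi/3))*conj(exp(-I*pi/3))]
      = (1/6)[(12) + (-2) + (4 + 6*exp(-2*I*pi/3) + 2*exp(2*I*pi/3)) + (-2) + (4 + 2*exp(-2*I*pi/3) + 6*exp(2*I*pi/3)) + (-2)] = 6/6 = 1
  <chi_rho, chi_2> = (1/6)[1*(12)*conj(1) + 1*(3*exp(-2*I*pi/3) + exp(-I*pi/3) + exp(2*I*pi/3) + exp(I*pi/3))*conj(exp(2*I*pi/3)) + 1*(6 + 2*exp(-2*I*pi/3) + 4*exp(2*I*pi/3))*conj(exp(-2*I*pi/3)) + 1*(2)*conj(1) + 1*(6 + 4*exp(-2*I*pi/3) + 2*exp(2*I*pi/3))*conj(exp(2*I*pi/3)) + 1*(exp(-2*I*pi/3) + exp(-I*pi/3) + exp(I*pi/3) + 3*exp(2*I*pi/3))*conj(exp(-2*I*pi/3))]
      = (1/6)[(12) + (exp(-I*pi/3) + 3*exp(2*I*pi/3)) + (2 + 4*exp(-2*I*pi/3) + 6*exp(2*I*pi/3)) + (2) + (2 + 6*exp(-2*I*pi/3) + 4*exp(2*I*pi/3)) + (3*exp(-2*I*pi/3) + exp(I*pi/3))] = 6/6 = 1
  <chi_rho, chi_3> = (1/6)[1*(12)*conj(1) + 1*(3*exp(-2*I*pi/3) + exp(-I*pi/3) + exp(2*I*pi/3) + exp(I*pi/3))*conj(-1) + 1*(6 + 2*exp(-2*I*pi/3) + 4*exp(2*I*pi/3))*conj(1) + 1*(2)*conj(-1) + 1*(6 + 4*exp(-2*I*pi/3) + 2*exp(2*I*pi/3))*conj(1) + 1*(exp(-2*I*pi/3) + exp(-I*pi/3) + exp(I*pi/3) + 3*exp(2*I*pi/3))*conj(-1)]
      = (1/6)[(12) + (-exp(I*pi/3) - exp(2*I*pi/3) - exp(-I*pi/3) - 3*exp(-2*I*pi/3)) + (6 + 2*exp(-2*I*pi/3) + 4*exp(2*I*pi/3)) + (-2) + (6 + 4*exp(-2*I*pi/3) + 2*exp(2*I*pi/3)) + (-3*exp(2*I*pi/3) - exp(I*pi/3) - exp(-I*pi/3) - exp(-2*I*pi/3))] = 18/6 = 3
  <chi_rho, chi_4> = (1/6)[1*(12)*conj(1) + 1*(3*exp(-2*I*pi/3) + exp(-I*pi/3) + exp(2*I*pi/3) + exp(I*pi/3))*conj(exp(-2*I*pi/3)) + 1*(6 + 2*exp(-2*I*pi/3) + 4*exp(2*I*pi/3))*conj(exp(2*I*pi/3)) + 1*(2)*conj(1) + 1*(6 + 4*exp(-2*I*pi/3) + 2*exp(2*I*pi/3))*conj(exp(-2*I*pi/3)) + 1*(exp(-2*I*pi/3) + exp(-I*pi/3) + exp(I*pi/3) + 3*exp(2*I*pi/3))*conj(exp(2*I*pi/3))]
      = (1/6)[(12) + (2) + (4 + 6*exp(-2*I*pi/3) + 2*exp(2*I*pi/3)) + (2) + (4 + 2*exp(-2*I*pi/3) + 6*exp(2*I*pi/3)) + (2)] = 18/6 = 3
  <chi_rho, chi_5> = (1/6)[1*(12)*conj(1) + 1*(3*exp(-2*I*pi/3) + exp(-I*pi/3) + exp(2*I*pi/3) + exp(I*pi/3))*conj(exp(-I*pi/3)) + 1*(6 + 2*exp(-2*I*pi/3) + 4*exp(2*I*pi/3))*conj(exp(-2*I*pi/3)) + 1*(2)*conj(-1) + 1*(6 + 4*exp(-2*I*pi/3) + 2*exp(2*I*pi/3))*conj(exp(2*I*pi/3)) + 1*(exp(-2*I*pi/3) + exp(-I*pi/3) + exp(I*pi/3) + 3*exp(2*I*pi/3))*conj(exp(I*pi/3))]
      = (1/6)[(12) + (3*exp(-I*pi/3) + exp(2*I*pi/3)) + (2 + 4*exp(-2*I*pi/3) + 6*exp(2*I*pi/3)) + (-2) + (2 + 6*exp(-2*I*pi/3) + 4*exp(2*I*pi/3)) + (exp(-2*I*pi/3) + 3*exp(I*pi/3))] = 6/6 = 1
(Exp terms are combined using exp(i*s)*conj(exp(i*t)) = exp(i*(s-t)), and sums of them are collapsed using the identity that for every m > 1 the m distinct m-th roots of unity sum to 0, e.g. 1 + exp(2*I*pi/3) + exp(-2*I*pi/3) = 0.)
Dimension check: dim(rho) = sum (mult * dim) = 3*1 + 1*1 + 1*1 + 3*1 + 3*1 + 1*1 = 12 = chi_rho(e) = 12.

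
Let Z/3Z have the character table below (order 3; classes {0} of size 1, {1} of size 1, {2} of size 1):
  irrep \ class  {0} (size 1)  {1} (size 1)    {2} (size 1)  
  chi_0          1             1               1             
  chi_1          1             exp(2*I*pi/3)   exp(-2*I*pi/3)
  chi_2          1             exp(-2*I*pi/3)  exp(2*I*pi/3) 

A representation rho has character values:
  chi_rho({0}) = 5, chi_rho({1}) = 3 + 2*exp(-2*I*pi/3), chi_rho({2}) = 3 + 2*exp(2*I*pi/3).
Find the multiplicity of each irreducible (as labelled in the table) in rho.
Multiplicities: chi_0: 3, chi_1: 0, chi_2: 2.

Reasoning: Use <chi_rho, chi> = (1/|G|) sum_C |C| * chi_rho(C) * conj(chi(C)) with |G| = 3 for each irreducible chi in the table:
  <chi_rho, chi_0> = (1/3)[1*(5)*conj(1) + 1*(3 + 2*exp(-2*I*pi/3))*conj(1) + 1*(3 + 2*exp(2*I*pi/3))*conj(1)]
      = (1/3)[(5) + (3 + 2*exp(-2*I*pi/3)) + (3 + 2*exp(2*I*pi/3))] = 9/3 = 3
  <chi_rho, chi_1> = (1/3)[1*(5)*conj(1) + 1*(3 + 2*exp(-2*I*pi/3))*conj(exp(2*I*pi/3)) + 1*(3 + 2*exp(2*I*pi/3))*conj(exp(-2*I*pi/3))]
      = (1/3)[(5) + (3*exp(-2*I*pi/3) + 2*exp(2*I*pi/3)) + (2*exp(-2*I*pi/3) + 3*exp(2*I*pi/3))] = 0/3 = 0
  <chi_rho, chi_2> = (1/3)[1*(5)*conj(1) + 1*(3 + 2*exp(-2*I*pi/3))*conj(exp(-2*I*pi/3)) + 1*(3 + 2*exp(2*I*pi/3))*conj(exp(2*I*pi/3))]
      = (1/3)[(5) + (2 + 3*exp(2*I*pi/3)) + (2 + 3*exp(-2*I*pi/3))] = 6/3 = 2
(Exp terms are combined using exp(i*s)*conj(exp(i*t)) = exp(i*(s-t)), and sums of them are collapsed using the identity that for every m > 1 the m distinct m-th roots of unity sum to 0, e.g. 1 + exp(2*I*pi/3) + exp(-2*I*pi/3) = 0.)
Dimension check: dim(rho) = sum (mult * dim) = 3*1 + 0*1 + 2*1 = 5 = chi_rho(e) = 5.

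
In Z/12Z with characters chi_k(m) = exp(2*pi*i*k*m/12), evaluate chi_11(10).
chi_11(10) = zeta_12^110 = exp(I*pi/3)

Justification: chi_11(10) = zeta_12^(11*10) = zeta_12^110. Since zeta_12^12 = 1, this equals zeta_12^2 = exp(2*pi*i*2/12) = exp(I*pi/3).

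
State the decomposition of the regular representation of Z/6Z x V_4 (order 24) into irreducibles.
Each irreducible V_i of dimension d_i appears with multiplicity d_i, i.e. rho_reg = (direct sum over all irreducibles V_i) d_i V_i. The irreducible dimensions for Z/6Z x V_4 are 1, 1, 1, 1, 1, 1, 1, 1, 1, 1, 1, 1, 1, 1, 1, 1, 1, 1, 1, 1, 1, 1, 1, 1: 24 irreducibles of dimension 1, each with multiplicity 1. Total dimension 24*1*1 = 24 = |G|.

Derivation: General theorem: in the regular representation of a finite group G, each irreducible appears with multiplicity equal to its dimension. Check: dim(rho_reg) = sum d_i^2 = 1 + 1 + 1 + 1 + 1 + 1 + 1 + 1 + 1 + 1 + 1 + 1 + 1 + 1 + 1 + 1 + 1 + 1 + 1 + 1 + 1 + 1 + 1 + 1 = 24 = |G|.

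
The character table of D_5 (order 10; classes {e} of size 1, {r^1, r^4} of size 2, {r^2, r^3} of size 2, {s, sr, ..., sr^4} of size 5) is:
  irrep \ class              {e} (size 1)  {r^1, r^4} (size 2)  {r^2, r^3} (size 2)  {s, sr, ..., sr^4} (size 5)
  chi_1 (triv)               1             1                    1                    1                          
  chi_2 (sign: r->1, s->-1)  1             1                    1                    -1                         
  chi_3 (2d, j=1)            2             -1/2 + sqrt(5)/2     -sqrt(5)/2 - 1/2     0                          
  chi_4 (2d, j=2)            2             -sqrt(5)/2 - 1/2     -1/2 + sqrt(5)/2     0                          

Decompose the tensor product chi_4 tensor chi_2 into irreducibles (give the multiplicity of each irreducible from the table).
chi_4 tensor chi_2 = chi_4 (all other irreducibles have multiplicity 0).

Argument: The character of a tensor product is the pointwise product (chi_4 * chi_2)(C) = chi_4(C) * chi_2(C):
  {e}: (2)*(1), {r^1, r^4}: (-sqrt(5)/2 - 1/2)*(1), {r^2, r^3}: (-1/2 + sqrt(5)/2)*(1), {s, sr, ..., sr^4}: (0)*(-1)
so (chi_4 * chi_2) takes values
  {e} -> 2, {r^1, r^4} -> -sqrt(5)/2 - 1/2, {r^2, r^3} -> -1/2 + sqrt(5)/2, {s, sr, ..., sr^4} -> 0.
Now take the inner product of this character with each irreducible chi from the table, <chi_4*chi_2, chi> = (1/10) sum_C |C| (chi_4*chi_2)(C) conj(chi(C)):
  <chi_4*chi_2, chi_1> = (1/10)[1*(2)*conj(1) + 2*(-sqrt(5)/2 - 1/2)*conj(1) + 2*(-1/2 + sqrt(5)/2)*conj(1) + 5*(0)*conj(1)]
      = (1/10)[(2) + (-sqrt(5) - 1) + (-1 + sqrt(5)) + (0)] = 0/10 = 0
  <chi_4*chi_2, chi_2> = (1/10)[1*(2)*conj(1) + 2*(-sqrt(5)/2 - 1/2)*conj(1) + 2*(-1/2 + sqrt(5)/2)*conj(1) + 5*(0)*conj(-1)]
      = (1/10)[(2) + (-sqrt(5) - 1) + (-1 + sqrt(5)) + (0)] = 0/10 = 0
  <chi_4*chi_2, chi_3> = (1/10)[1*(2)*conj(2) + 2*(-sqrt(5)/2 - 1/2)*conj(-1/2 + sqrt(5)/2) + 2*(-1/2 + sqrt(5)/2)*conj(-sqrt(5)/2 - 1/2) + 5*(0)*conj(0)]
      = (1/10)[(4) + (-2) + (-2) + (0)] = 0/10 = 0
  <chi_4*chi_2, chi_4> = (1/10)[1*(2)*conj(2) + 2*(-sqrt(5)/2 - 1/2)*conj(-sqrt(5)/2 - 1/2) + 2*(-1/2 + sqrt(5)/2)*conj(-1/2 + sqrt(5)/2) + 5*(0)*conj(0)]
      = (1/10)[(4) + (sqrt(5) + 3) + (3 - sqrt(5)) + (0)] = 10/10 = 1
Hence the multiplicities are chi_4: 1. Dimension check: dim(chi_4)*dim(chi_2) = 2*1 = 2 and sum (mult * dim) = 1*2 = 2.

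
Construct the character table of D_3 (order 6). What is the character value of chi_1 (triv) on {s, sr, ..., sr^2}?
Conjugacy classes: {e} of size 1, {r^1, r^2} of size 2, {s, sr, ..., sr^2} of size 3.
Character table:
  irrep \ class              {e} (size 1)  {r^1, r^2} (size 2)  {s, sr, ..., sr^2} (size 3)
  chi_1 (triv)               1             1                    1                          
  chi_2 (sign: r->1, s->-1)  1             1                    -1                         
  chi_3 (2d, j=1)            2             -1                   0                          

Spot check: chi_1 (triv) on {s, sr, ..., sr^2} = 1.

Explanation: D_3 has order 2*3 = 6 with 3 conjugacy classes, hence 3 irreducibles. Sum of squared dims 1 + 1 + 4 = 6 = |G|. Linear characters come from the abelianisation; the 2-dimensional irreps have character r^k -> 2*cos(2*pi*j*k/3), reflections -> 0.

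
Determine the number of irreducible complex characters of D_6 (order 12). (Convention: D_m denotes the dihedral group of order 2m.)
6

Argument: The number of irreducible complex representations of a finite group equals its number of conjugacy classes. D_6 has 6 conjugacy classes (n/2 + 3 for n even), so D_6 (order 12) has exactly 6 irreducible complex representations.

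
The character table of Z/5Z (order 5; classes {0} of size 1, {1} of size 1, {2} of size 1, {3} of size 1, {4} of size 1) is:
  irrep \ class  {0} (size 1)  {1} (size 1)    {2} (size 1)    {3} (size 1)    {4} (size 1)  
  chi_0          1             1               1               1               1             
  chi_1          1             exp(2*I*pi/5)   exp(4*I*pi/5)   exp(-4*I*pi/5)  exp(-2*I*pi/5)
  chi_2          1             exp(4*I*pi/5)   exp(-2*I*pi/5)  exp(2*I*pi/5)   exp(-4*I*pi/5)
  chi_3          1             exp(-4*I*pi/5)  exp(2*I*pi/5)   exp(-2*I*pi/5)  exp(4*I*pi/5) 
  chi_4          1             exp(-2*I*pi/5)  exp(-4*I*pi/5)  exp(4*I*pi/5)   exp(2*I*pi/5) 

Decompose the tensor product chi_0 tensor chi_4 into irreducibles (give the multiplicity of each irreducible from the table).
chi_0 tensor chi_4 = chi_4 (all other irreducibles have multiplicity 0).

Working: The character of a tensor product is the pointwise product (chi_0 * chi_4)(C) = chi_0(C) * chi_4(C):
  {0}: (1)*(1), {1}: (1)*(exp(-2*I*pi/5)), {2}: (1)*(exp(-4*I*pi/5)), {3}: (1)*(exp(4*I*pi/5)), {4}: (1)*(exp(2*I*pi/5))
so (chi_0 * chi_4) takes values
  {0} -> 1, {1} -> exp(-2*I*pi/5), {2} -> exp(-4*I*pi/5), {3} -> exp(4*I*pi/5), {4} -> exp(2*I*pi/5).
Now take the inner product of this character with each irreducible chi from the table, <chi_0*chi_4, chi> = (1/5) sum_C |C| (chi_0*chi_4)(C) conj(chi(C)):
  <chi_0*chi_4, chi_0> = (1/5)[1*(1)*conj(1) + 1*(exp(-2*I*pi/5))*conj(1) + 1*(exp(-4*I*pi/5))*conj(1) + 1*(exp(4*I*pi/5))*conj(1) + 1*(exp(2*I*pi/5))*conj(1)]
      = (1/5)[(1) + (exp(-2*I*pi/5)) + (exp(-4*I*pi/5)) + (exp(4*I*pi/5)) + (exp(2*I*pi/5))] = 0/5 = 0
  <chi_0*chi_4, chi_1> = (1/5)[1*(1)*conj(1) + 1*(exp(-2*I*pi/5))*conj(exp(2*I*pi/5)) + 1*(exp(-4*I*pi/5))*conj(exp(4*I*pi/5)) + 1*(exp(4*I*pi/5))*conj(exp(-4*I*pi/5)) + 1*(exp(2*I*pi/5))*conj(exp(-2*I*pi/5))]
      = (1/5)[(1) + (exp(-4*I*pi/5)) + (exp(2*I*pi/5)) + (exp(-2*I*pi/5)) + (exp(4*I*pi/5))] = 0/5 = 0
  <chi_0*chi_4, chi_2> = (1/5)[1*(1)*conj(1) + 1*(exp(-2*I*pi/5))*conj(exp(4*I*pi/5)) + 1*(exp(-4*I*pi/5))*conj(exp(-2*I*pi/5)) + 1*(exp(4*I*pi/5))*conj(exp(2*I*pi/5)) + 1*(exp(2*I*pi/5))*conj(exp(-4*I*pi/5))]
      = (1/5)[(1) + (exp(4*I*pi/5)) + (exp(-2*I*pi/5)) + (exp(2*I*pi/5)) + (exp(-4*I*pi/5))] = 0/5 = 0
  <chi_0*chi_4, chi_3> = (1/5)[1*(1)*conj(1) + 1*(exp(-2*I*pi/5))*conj(exp(-4*I*pi/5)) + 1*(exp(-4*I*pi/5))*conj(exp(2*I*pi/5)) + 1*(exp(4*I*pi/5))*conj(exp(-2*I*pi/5)) + 1*(exp(2*I*pi/5))*conj(exp(4*I*pi/5))]
      = (1/5)[(1) + (exp(2*I*pi/5)) + (exp(4*I*pi/5)) + (exp(-4*I*pi/5)) + (exp(-2*I*pi/5))] = 0/5 = 0
  <chi_0*chi_4, chi_4> = (1/5)[1*(1)*conj(1) + 1*(exp(-2*I*pi/5))*conj(exp(-2*I*pi/5)) + 1*(exp(-4*I*pi/5))*conj(exp(-4*I*pi/5)) + 1*(exp(4*I*pi/5))*conj(exp(4*I*pi/5)) + 1*(exp(2*I*pi/5))*conj(exp(2*I*pi/5))]
      = (1/5)[(1) + (1) + (1) + (1) + (1)] = 5/5 = 1
(Exp terms are combined using exp(i*s)*conj(exp(i*t)) = exp(i*(s-t)), and sums of them are collapsed using the identity that for every m > 1 the m distinct m-th roots of unity sum to 0, e.g. 1 + exp(2*I*pi/3) + exp(-2*I*pi/3) = 0.)
Hence the multiplicities are chi_4: 1. Dimension check: dim(chi_0)*dim(chi_4) = 1*1 = 1 and sum (mult * dim) = 1*1 = 1.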